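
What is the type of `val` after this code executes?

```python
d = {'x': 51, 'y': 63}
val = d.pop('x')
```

dict.pop() returns the value (int)

int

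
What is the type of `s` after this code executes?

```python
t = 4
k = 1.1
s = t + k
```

int + float returns float (4 + 1.1 = 5.1)

float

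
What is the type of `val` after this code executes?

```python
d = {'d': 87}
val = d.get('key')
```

dict.get() returns None when key 'key' is not found and no default given

NoneType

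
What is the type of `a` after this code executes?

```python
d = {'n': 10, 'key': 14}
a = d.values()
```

.values() returns a dict_values view object

dict_values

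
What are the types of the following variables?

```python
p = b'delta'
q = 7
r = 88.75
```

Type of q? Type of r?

q is int; r is float

int, float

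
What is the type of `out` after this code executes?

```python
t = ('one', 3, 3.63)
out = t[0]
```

Index 0 of tuple is 'one' which is str

str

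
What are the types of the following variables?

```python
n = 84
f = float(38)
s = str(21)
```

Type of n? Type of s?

n is int; s is str

int, str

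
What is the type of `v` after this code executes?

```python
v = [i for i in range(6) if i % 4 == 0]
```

A list comprehension [...] produces a list

list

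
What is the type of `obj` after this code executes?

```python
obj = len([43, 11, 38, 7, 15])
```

len() always returns int

int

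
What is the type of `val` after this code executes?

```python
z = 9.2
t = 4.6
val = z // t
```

float // float returns float (floor division preserves float type)

float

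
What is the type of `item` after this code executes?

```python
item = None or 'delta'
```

'or' with None returns the other value ('delta', str)

str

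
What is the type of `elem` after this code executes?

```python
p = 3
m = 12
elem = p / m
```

int / int always returns float in Python 3 (3 / 12 = 0.25)

float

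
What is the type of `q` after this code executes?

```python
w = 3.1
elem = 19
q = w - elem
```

float - int returns float (3.1 - 19 = -15.9)

float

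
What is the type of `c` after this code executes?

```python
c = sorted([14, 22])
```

sorted() always returns list

list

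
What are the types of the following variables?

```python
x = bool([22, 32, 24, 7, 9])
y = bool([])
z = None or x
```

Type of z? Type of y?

None or <bool> returns the bool; bool() returns bool

bool, bool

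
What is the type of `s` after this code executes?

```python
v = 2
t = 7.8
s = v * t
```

int * float returns float (2 * 7.8 = 15.6)

float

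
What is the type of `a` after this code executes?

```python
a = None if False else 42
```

Ternary: condition is False, else branch (42) taken → int

int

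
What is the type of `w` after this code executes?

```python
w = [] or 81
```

'or' returns first truthy value (81, which is int)

int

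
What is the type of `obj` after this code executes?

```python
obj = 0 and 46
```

'and' returns the first falsy value (0, which is int)

int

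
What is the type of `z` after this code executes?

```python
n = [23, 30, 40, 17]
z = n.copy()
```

list.copy() returns list

list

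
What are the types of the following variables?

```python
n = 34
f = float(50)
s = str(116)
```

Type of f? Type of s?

f is float; s is str

float, str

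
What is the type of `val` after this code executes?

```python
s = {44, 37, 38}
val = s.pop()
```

Popping from a set of ints returns int

int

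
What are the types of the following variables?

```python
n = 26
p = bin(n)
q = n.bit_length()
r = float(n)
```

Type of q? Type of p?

int.bit_length() returns int; bin() returns str

int, str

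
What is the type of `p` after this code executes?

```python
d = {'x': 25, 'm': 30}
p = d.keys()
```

.keys() returns a dict_keys view object

dict_keys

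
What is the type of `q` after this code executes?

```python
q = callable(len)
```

callable() returns bool

bool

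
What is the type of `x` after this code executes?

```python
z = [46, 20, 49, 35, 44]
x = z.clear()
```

list.clear() returns None

NoneType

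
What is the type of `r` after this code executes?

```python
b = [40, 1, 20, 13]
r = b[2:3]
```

Slicing a list always returns a list

list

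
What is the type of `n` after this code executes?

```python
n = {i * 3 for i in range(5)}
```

A set comprehension {expr for x in iterable} produces a set

set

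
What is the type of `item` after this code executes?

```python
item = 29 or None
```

'or' returns first truthy value (29, int)

int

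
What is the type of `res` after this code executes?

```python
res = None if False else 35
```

Ternary: condition is False, else branch (35) taken → int

int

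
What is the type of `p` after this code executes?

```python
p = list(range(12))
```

list(range(...)) returns list

list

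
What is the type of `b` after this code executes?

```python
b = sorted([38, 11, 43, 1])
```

sorted() always returns list

list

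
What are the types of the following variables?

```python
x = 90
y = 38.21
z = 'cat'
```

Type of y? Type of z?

y is float; z is str

float, str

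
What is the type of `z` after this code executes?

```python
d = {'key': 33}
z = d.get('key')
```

dict.get() returns the value (int) when key is found

int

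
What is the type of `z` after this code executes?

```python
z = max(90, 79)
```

max() of ints returns int

int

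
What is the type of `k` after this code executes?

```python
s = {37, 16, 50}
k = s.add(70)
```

set.add() returns None (mutates in place)

NoneType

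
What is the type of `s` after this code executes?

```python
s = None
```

None has type NoneType

NoneType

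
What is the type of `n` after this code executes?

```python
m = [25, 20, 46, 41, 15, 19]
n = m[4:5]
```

Slicing a list always returns a list

list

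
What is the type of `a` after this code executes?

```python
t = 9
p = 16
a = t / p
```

int / int always returns float in Python 3 (9 / 16 = 0.5625)

float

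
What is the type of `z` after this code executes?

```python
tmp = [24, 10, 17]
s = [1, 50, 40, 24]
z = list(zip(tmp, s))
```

list(zip(...)) returns a list of tuples

list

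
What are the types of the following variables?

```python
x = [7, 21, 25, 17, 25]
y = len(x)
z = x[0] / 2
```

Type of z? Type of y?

int / int returns float; len() returns int

float, int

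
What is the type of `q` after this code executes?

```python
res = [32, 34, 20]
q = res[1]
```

Indexing a list of ints returns int (res[1] = 34)

int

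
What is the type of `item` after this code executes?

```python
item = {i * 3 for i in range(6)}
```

A set comprehension {expr for x in iterable} produces a set

set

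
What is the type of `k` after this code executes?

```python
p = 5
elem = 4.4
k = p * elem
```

int * float returns float (5 * 4.4 = 22.0)

float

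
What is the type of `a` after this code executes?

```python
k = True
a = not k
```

'not' always returns bool

bool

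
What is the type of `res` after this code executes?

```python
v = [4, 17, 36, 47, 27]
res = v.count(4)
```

list.count() returns int

int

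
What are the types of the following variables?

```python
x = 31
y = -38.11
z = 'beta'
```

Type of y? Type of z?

y is float; z is str

float, str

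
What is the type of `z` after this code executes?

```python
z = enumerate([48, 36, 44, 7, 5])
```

enumerate() returns an enumerate iterator object

enumerate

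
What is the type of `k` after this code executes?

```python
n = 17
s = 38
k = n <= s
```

Comparison operators return bool

bool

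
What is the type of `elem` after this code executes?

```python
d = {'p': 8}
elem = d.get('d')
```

dict.get() returns None when key 'd' is not found and no default given

NoneType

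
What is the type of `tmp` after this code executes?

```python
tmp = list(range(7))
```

list(range(...)) returns list

list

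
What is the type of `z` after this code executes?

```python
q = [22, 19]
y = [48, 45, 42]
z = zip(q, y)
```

zip() returns a zip iterator object

zip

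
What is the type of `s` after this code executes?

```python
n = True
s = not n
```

'not' always returns bool

bool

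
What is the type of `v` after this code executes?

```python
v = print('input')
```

print() returns None

NoneType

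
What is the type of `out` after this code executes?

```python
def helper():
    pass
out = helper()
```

A function with no return statement returns None

NoneType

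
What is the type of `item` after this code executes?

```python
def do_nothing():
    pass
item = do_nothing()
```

A function with no return statement returns None

NoneType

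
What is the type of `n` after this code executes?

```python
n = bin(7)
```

bin() returns str representation

str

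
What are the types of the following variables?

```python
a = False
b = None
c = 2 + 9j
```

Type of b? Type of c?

b is NoneType; c is complex

NoneType, complex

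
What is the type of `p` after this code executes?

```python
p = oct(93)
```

oct() returns str representation

str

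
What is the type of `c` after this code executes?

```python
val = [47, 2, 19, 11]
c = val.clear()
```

list.clear() returns None

NoneType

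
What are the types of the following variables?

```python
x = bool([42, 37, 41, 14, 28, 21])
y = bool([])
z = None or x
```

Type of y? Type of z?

bool() returns bool; None or <bool> returns the bool

bool, bool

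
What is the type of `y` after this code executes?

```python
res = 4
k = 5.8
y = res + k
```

int + float returns float (4 + 5.8 = 9.8)

float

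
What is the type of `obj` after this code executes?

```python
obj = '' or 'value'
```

'or' returns first truthy value ('value', which is str)

str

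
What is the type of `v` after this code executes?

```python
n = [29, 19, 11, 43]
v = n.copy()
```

list.copy() returns list

list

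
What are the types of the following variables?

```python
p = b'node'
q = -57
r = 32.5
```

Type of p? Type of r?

p is bytes; r is float

bytes, float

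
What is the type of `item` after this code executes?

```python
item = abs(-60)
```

abs() of int returns int

int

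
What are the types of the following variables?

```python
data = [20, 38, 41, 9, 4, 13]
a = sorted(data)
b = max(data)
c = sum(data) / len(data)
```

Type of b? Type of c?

max of ints returns int; int / int returns float

int, float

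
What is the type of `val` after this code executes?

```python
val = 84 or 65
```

'or' returns the first truthy value (84, which is int)

int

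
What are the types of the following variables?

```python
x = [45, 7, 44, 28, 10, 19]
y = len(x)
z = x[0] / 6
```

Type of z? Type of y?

int / int returns float; len() returns int

float, int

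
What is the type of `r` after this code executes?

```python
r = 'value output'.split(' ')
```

str.split() returns list

list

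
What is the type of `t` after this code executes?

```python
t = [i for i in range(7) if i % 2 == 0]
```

A list comprehension [...] produces a list

list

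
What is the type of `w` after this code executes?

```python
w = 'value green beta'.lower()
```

str.lower() returns str

str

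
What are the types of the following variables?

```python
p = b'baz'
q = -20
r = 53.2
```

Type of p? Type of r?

p is bytes; r is float

bytes, float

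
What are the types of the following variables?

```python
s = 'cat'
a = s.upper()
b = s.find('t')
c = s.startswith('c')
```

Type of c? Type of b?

str.startswith() returns bool; str.find() returns int

bool, int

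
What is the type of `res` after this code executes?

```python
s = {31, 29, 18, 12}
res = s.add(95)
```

set.add() returns None (mutates in place)

NoneType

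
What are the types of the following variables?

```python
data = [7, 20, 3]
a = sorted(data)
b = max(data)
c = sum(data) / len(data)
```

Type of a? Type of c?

sorted() returns list; int / int returns float

list, float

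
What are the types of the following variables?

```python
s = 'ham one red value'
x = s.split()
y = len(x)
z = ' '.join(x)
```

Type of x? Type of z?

str.split() returns list; str.join() returns str

list, str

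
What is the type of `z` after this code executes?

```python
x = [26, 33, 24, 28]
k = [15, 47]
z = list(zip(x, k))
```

list(zip(...)) returns a list of tuples

list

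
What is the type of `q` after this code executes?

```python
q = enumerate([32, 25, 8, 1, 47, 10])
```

enumerate() returns an enumerate iterator object

enumerate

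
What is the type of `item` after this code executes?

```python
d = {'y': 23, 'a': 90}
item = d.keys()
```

.keys() returns a dict_keys view object

dict_keys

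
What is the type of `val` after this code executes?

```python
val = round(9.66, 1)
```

round() with ndigits arg returns float

float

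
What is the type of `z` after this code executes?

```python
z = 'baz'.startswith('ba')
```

str.startswith() returns bool

bool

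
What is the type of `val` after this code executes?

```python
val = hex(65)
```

hex() returns str representation

str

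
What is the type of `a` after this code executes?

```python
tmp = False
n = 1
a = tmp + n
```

bool + int returns int (False is 0, so 0 + 1 = 1)

int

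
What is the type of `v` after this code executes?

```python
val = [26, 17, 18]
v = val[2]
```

Indexing a list of ints returns int (val[2] = 18)

int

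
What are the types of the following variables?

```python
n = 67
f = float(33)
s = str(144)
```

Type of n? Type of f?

n is int; f is float

int, float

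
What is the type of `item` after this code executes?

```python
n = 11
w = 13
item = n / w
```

int / int always returns float in Python 3 (11 / 13 = 0.846154)

float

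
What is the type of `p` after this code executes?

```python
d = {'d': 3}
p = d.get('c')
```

dict.get() returns None when key 'c' is not found and no default given

NoneType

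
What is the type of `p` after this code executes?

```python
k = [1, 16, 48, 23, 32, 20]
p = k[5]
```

Indexing a list of ints returns int (k[5] = 20)

int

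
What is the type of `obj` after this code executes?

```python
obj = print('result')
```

print() returns None

NoneType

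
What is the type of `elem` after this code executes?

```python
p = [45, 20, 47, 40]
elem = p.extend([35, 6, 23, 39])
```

list.extend() returns None

NoneType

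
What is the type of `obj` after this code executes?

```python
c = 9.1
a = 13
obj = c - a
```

float - int returns float (9.1 - 13 = -3.9)

float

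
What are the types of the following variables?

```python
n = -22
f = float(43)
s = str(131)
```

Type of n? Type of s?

n is int; s is str

int, str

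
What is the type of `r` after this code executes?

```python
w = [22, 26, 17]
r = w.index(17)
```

list.index() returns int

int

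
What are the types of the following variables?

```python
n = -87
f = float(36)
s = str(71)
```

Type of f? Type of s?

f is float; s is str

float, str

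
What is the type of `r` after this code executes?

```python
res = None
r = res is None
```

'is' comparison returns bool

bool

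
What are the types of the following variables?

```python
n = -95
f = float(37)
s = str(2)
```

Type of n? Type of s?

n is int; s is str

int, str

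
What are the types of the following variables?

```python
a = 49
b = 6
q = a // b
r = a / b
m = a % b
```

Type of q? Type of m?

int // int returns int; int % int returns int

int, int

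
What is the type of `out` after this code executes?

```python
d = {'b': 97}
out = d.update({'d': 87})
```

dict.update() returns None

NoneType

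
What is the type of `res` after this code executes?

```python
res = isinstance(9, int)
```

isinstance() returns bool

bool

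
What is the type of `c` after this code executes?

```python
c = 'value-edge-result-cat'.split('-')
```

str.split() returns list

list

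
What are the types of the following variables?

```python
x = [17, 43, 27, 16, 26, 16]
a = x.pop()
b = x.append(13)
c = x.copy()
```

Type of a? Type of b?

list.pop() returns the element (int); list.append() returns None

int, NoneType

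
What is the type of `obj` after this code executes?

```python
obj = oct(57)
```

oct() returns str representation

str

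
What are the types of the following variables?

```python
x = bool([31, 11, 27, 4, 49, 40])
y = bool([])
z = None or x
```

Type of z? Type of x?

None or <bool> returns the bool; bool() returns bool

bool, bool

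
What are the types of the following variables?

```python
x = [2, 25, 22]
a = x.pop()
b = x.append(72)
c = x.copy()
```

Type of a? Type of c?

list.pop() returns the element (int); list.copy() returns list

int, list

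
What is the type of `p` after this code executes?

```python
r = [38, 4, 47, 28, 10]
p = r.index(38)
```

list.index() returns int

int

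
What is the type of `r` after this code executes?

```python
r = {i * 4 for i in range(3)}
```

A set comprehension {expr for x in iterable} produces a set

set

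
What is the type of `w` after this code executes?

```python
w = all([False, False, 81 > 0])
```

all() returns bool

bool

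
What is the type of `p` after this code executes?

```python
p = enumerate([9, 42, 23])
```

enumerate() returns an enumerate iterator object

enumerate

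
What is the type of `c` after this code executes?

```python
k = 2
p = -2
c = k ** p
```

int ** negative int returns float

float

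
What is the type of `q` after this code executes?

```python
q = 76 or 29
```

'or' returns the first truthy value (76, which is int)

int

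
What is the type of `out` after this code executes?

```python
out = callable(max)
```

callable() returns bool

bool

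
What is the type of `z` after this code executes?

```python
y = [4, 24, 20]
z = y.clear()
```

list.clear() returns None

NoneType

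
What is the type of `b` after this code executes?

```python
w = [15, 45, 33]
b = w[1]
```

Indexing a list of ints returns int (w[1] = 45)

int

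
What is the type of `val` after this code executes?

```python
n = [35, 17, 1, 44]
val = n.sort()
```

list.sort() returns None (sorts in place)

NoneType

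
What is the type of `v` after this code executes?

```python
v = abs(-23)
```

abs() of int returns int

int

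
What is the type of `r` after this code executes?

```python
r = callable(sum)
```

callable() returns bool

bool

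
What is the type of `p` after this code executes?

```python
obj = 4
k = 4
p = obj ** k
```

int ** positive int returns int (4 ** 4 = 256)

int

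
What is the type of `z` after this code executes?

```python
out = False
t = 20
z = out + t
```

bool + int returns int (False is 0, so 0 + 20 = 20)

int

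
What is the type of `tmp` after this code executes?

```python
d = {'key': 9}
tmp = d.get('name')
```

dict.get() returns None when key 'name' is not found and no default given

NoneType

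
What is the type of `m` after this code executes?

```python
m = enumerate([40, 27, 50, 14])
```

enumerate() returns an enumerate iterator object

enumerate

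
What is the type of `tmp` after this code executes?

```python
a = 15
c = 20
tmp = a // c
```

int // int returns int (15 // 20 = 0)

int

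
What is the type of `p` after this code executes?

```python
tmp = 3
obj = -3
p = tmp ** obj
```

int ** negative int returns float

float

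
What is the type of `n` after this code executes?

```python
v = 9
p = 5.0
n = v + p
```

int + float returns float (9 + 5.0 = 14.0)

float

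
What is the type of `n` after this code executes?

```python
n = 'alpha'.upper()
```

str.upper() returns str

str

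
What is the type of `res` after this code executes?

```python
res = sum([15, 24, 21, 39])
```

sum() of ints returns int

int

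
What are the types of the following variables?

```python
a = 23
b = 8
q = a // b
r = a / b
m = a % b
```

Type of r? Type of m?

int / int returns float; int % int returns int

float, int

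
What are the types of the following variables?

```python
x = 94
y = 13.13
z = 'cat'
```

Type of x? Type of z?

x is int; z is str

int, str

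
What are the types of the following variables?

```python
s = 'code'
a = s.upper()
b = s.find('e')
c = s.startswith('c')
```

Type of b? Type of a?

str.find() returns int; str.upper() returns str

int, str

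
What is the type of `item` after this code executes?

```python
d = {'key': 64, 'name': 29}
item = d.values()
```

.values() returns a dict_values view object

dict_values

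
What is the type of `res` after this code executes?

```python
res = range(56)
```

range() returns a range object

range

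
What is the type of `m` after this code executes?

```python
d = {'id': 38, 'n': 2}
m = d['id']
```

Accessing dict[str, int] with key 'id' returns int value 38

int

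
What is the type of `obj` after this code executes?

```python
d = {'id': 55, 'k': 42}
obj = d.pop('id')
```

dict.pop() returns the value (int)

int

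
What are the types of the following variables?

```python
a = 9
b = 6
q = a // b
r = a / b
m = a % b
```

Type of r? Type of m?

int / int returns float; int % int returns int

float, int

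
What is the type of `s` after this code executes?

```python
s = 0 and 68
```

'and' returns the first falsy value (0, which is int)

int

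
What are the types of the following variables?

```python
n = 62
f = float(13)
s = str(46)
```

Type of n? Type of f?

n is int; f is float

int, float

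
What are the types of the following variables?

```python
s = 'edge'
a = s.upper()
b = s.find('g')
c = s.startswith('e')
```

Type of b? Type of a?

str.find() returns int; str.upper() returns str

int, str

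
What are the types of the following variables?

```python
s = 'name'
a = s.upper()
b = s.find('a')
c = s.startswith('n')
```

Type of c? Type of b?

str.startswith() returns bool; str.find() returns int

bool, int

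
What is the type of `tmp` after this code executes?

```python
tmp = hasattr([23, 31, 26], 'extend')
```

hasattr() returns bool

bool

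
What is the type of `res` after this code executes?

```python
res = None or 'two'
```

'or' with None returns the other value ('two', str)

str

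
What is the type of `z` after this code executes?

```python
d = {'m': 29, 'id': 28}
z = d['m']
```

Accessing dict[str, int] with key 'm' returns int value 29

int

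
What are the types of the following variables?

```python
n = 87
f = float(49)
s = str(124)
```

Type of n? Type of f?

n is int; f is float

int, float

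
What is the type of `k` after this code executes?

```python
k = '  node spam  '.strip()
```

str.strip() returns str

str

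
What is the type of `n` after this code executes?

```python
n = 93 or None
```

'or' returns first truthy value (93, int)

int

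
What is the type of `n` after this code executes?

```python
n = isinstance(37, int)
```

isinstance() returns bool

bool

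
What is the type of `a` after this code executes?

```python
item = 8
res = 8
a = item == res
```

Equality comparison returns bool

bool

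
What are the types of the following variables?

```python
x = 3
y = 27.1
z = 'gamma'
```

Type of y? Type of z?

y is float; z is str

float, str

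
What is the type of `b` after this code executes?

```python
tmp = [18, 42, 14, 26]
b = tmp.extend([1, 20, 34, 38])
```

list.extend() returns None

NoneType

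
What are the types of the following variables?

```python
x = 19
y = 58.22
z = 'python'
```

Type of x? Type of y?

x is int; y is float

int, float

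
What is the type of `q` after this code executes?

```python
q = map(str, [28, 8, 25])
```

map() returns a map iterator object

map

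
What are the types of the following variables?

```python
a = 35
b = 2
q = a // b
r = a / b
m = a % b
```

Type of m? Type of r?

int % int returns int; int / int returns float

int, float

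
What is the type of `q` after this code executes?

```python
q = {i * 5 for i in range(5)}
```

A set comprehension {expr for x in iterable} produces a set

set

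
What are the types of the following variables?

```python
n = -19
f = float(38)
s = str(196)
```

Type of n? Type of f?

n is int; f is float

int, float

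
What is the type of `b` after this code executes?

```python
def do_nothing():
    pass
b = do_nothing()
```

A function with no return statement returns None

NoneType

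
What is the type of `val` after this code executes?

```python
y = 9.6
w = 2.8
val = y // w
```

float // float returns float (floor division preserves float type)

float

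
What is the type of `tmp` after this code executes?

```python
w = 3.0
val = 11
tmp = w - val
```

float - int returns float (3.0 - 11 = -8.0)

float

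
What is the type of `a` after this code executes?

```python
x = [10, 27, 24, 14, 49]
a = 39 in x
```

'in' operator returns bool

bool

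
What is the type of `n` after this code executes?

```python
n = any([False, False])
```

any() returns bool

bool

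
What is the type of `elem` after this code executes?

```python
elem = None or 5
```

'or' with None returns the other value (5, int)

int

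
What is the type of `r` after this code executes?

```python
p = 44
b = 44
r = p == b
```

Equality comparison returns bool

bool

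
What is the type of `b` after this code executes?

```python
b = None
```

None has type NoneType

NoneType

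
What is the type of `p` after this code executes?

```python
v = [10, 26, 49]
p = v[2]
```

Indexing a list of ints returns int (v[2] = 49)

int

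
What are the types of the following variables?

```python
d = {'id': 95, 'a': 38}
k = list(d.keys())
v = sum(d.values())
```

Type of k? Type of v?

list(...) returns list; sum of int values returns int

list, int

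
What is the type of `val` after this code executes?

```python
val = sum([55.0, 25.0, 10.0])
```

sum() of floats returns float

float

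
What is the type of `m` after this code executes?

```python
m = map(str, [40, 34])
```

map() returns a map iterator object

map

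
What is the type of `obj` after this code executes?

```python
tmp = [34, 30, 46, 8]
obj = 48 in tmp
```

'in' operator returns bool

bool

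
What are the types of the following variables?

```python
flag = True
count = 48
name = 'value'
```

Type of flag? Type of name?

flag is bool; name is str

bool, str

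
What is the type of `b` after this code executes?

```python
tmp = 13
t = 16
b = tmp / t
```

int / int always returns float in Python 3 (13 / 16 = 0.8125)

float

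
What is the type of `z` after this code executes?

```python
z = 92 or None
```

'or' returns first truthy value (92, int)

int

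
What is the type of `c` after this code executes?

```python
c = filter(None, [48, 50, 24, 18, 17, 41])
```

filter() returns a filter iterator object

filter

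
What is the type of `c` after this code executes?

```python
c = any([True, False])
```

any() returns bool

bool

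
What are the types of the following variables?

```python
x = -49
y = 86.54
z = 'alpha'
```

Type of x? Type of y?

x is int; y is float

int, float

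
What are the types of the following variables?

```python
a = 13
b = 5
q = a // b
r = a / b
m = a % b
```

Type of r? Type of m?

int / int returns float; int % int returns int

float, int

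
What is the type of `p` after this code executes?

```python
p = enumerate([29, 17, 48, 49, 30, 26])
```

enumerate() returns an enumerate iterator object

enumerate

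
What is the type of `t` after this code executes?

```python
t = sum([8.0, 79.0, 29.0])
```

sum() of floats returns float

float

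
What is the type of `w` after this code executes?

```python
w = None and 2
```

'and' returns first falsy value (None)

NoneType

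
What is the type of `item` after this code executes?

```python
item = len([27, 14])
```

len() always returns int

int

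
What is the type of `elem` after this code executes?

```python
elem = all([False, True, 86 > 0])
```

all() returns bool

bool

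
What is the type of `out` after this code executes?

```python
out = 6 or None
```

'or' returns first truthy value (6, int)

int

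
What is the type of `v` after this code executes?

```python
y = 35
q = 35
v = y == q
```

Equality comparison returns bool

bool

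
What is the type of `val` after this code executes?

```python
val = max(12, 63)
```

max() of ints returns int

int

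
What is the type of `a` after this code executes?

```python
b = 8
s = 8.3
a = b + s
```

int + float returns float (8 + 8.3 = 16.3)

float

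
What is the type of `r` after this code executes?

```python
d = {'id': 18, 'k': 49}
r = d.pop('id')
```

dict.pop() returns the value (int)

int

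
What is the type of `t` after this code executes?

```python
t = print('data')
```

print() returns None

NoneType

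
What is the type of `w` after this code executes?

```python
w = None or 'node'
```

'or' with None returns the other value ('node', str)

str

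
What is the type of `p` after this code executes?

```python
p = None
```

None has type NoneType

NoneType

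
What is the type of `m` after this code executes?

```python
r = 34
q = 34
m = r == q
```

Equality comparison returns bool

bool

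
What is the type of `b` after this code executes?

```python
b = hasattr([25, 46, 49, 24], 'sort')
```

hasattr() returns bool

bool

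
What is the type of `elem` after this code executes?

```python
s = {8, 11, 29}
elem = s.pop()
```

Popping from a set of ints returns int

int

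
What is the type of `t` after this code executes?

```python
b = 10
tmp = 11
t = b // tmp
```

int // int returns int (10 // 11 = 0)

int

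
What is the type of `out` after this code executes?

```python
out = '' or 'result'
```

'or' returns first truthy value ('result', which is str)

str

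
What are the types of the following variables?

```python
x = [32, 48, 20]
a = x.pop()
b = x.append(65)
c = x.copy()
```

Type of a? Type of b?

list.pop() returns the element (int); list.append() returns None

int, NoneType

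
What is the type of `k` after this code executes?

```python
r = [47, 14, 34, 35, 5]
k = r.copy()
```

list.copy() returns list

list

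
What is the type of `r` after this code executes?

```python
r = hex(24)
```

hex() returns str representation

str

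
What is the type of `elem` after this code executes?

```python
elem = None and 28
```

'and' returns first falsy value (None)

NoneType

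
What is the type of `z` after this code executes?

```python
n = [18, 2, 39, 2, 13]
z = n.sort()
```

list.sort() returns None (sorts in place)

NoneType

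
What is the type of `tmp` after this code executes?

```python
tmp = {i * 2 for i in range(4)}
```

A set comprehension {expr for x in iterable} produces a set

set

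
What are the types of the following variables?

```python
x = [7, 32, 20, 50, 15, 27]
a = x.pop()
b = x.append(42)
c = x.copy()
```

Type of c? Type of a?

list.copy() returns list; list.pop() returns the element (int)

list, int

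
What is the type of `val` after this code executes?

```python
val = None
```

None has type NoneType

NoneType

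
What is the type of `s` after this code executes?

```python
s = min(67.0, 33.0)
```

min() of floats returns float

float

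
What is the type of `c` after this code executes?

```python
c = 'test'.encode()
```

str.encode() returns bytes

bytes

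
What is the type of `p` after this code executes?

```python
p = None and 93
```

'and' returns first falsy value (None)

NoneType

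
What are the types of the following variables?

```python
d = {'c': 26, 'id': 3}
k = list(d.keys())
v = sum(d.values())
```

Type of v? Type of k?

sum of int values returns int; list(...) returns list

int, list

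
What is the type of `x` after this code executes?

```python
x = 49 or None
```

'or' returns first truthy value (49, int)

int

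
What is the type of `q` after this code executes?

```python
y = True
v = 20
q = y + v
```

bool + int returns int (True is 1, so 1 + 20 = 21)

int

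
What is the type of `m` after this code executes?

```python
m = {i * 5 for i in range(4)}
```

A set comprehension {expr for x in iterable} produces a set

set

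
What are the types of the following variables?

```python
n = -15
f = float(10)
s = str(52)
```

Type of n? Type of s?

n is int; s is str

int, str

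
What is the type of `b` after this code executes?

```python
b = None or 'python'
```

'or' with None returns the other value ('python', str)

str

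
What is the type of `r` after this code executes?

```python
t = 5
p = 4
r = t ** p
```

int ** positive int returns int (5 ** 4 = 625)

int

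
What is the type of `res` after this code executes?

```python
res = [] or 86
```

'or' returns first truthy value (86, which is int)

int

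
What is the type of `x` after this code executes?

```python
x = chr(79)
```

chr() returns str (single character)

str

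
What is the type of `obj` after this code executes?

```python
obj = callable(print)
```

callable() returns bool

bool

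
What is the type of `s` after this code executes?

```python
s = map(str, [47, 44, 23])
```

map() returns a map iterator object

map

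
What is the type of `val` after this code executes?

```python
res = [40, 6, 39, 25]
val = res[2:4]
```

Slicing a list always returns a list

list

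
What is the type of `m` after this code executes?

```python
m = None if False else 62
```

Ternary: condition is False, else branch (62) taken → int

int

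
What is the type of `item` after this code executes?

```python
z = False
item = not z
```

'not' always returns bool

bool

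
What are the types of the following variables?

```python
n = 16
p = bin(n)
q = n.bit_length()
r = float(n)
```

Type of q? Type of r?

int.bit_length() returns int; float() returns float

int, float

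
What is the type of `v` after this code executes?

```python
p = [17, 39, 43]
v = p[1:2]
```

Slicing a list always returns a list

list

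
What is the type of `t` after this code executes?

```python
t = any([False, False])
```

any() returns bool

bool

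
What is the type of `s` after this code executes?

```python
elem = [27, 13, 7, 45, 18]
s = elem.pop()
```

list.pop() returns the popped element (int here)

int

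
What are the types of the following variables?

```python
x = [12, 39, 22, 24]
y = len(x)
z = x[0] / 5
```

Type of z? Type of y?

int / int returns float; len() returns int

float, int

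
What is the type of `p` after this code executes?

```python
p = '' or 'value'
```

'or' returns first truthy value ('value', which is str)

str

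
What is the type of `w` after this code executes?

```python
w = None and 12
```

'and' returns first falsy value (None)

NoneType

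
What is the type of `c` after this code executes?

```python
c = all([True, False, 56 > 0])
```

all() returns bool

bool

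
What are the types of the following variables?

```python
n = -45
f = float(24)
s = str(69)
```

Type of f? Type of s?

f is float; s is str

float, str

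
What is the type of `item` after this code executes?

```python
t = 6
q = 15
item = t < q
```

Comparison operators return bool

bool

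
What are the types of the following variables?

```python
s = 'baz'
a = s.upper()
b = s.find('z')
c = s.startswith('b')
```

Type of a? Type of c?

str.upper() returns str; str.startswith() returns bool

str, bool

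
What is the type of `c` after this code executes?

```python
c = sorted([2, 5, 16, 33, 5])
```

sorted() always returns list

list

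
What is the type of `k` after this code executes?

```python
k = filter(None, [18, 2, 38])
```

filter() returns a filter iterator object

filter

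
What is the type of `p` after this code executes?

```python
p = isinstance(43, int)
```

isinstance() returns bool

bool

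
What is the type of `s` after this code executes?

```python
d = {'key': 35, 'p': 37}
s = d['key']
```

Accessing dict[str, int] with key 'key' returns int value 35

int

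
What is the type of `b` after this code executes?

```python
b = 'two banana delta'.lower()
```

str.lower() returns str

str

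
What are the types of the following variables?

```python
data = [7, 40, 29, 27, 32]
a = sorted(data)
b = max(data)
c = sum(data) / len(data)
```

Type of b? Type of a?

max of ints returns int; sorted() returns list

int, list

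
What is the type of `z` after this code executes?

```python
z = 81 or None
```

'or' returns first truthy value (81, int)

int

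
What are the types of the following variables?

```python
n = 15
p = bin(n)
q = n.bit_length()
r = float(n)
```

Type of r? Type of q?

float() returns float; int.bit_length() returns int

float, int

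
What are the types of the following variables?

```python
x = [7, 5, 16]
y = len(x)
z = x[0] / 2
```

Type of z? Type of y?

int / int returns float; len() returns int

float, int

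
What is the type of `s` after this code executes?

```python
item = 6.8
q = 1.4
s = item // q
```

float // float returns float (floor division preserves float type)

float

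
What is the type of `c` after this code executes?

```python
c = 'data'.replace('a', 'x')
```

str.replace() returns str

str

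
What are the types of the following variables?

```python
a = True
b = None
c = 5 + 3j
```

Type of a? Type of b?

a is bool; b is NoneType

bool, NoneType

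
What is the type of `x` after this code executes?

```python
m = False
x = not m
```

'not' always returns bool

bool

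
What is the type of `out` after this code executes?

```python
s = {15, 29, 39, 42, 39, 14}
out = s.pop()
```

Popping from a set of ints returns int

int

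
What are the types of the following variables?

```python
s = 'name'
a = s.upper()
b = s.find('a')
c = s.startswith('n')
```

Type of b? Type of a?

str.find() returns int; str.upper() returns str

int, str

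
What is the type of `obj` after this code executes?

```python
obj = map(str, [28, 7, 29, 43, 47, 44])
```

map() returns a map iterator object

map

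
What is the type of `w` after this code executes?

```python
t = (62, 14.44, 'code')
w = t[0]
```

Index 0 of tuple is 62 which is int

int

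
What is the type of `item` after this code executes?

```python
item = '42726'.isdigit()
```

str.isdigit() returns bool

bool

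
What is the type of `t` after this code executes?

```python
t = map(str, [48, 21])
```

map() returns a map iterator object

map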